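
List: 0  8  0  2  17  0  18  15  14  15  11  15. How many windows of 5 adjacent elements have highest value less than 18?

3

(0, 8, 0, 2, 17) → max 17  < 18 ✓
(8, 0, 2, 17, 0) → max 17  < 18 ✓
(0, 2, 17, 0, 18) → max 18
(2, 17, 0, 18, 15) → max 18
(17, 0, 18, 15, 14) → max 18
(0, 18, 15, 14, 15) → max 18
(18, 15, 14, 15, 11) → max 18
(15, 14, 15, 11, 15) → max 15  < 18 ✓
3 windows satisfy the condition.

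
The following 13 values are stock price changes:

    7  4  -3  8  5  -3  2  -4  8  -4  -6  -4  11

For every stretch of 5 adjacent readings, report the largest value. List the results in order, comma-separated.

7 4 -3 8 5 → max 8
4 -3 8 5 -3 → max 8
-3 8 5 -3 2 → max 8
8 5 -3 2 -4 → max 8
5 -3 2 -4 8 → max 8
-3 2 -4 8 -4 → max 8
2 -4 8 -4 -6 → max 8
-4 8 -4 -6 -4 → max 8
8 -4 -6 -4 11 → max 11

8, 8, 8, 8, 8, 8, 8, 8, 11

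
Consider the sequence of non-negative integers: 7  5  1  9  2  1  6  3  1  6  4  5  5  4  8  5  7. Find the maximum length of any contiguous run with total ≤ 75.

16

Extend to the right; shrink from the left whenever the sum exceeds 75:
→ 7: sum 7, len 1
→ 5: sum 12, len 2
→ 1: sum 13, len 3
→ 9: sum 22, len 4
→ 2: sum 24, len 5
→ 1: sum 25, len 6
→ 6: sum 31, len 7
→ 3: sum 34, len 8
→ 1: sum 35, len 9
→ 6: sum 41, len 10
→ 4: sum 45, len 11
→ 5: sum 50, len 12
→ 5: sum 55, len 13
→ 4: sum 59, len 14
→ 8: sum 67, len 15
→ 5: sum 72, len 16
→ 7 (dropped 7): sum 72, len 16
Longest length seen: 16.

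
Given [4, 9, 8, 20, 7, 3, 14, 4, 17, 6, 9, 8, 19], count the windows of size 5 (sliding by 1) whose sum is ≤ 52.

4 9 8 20 7 → sum 48  ≤ 52 ✓
9 8 20 7 3 → sum 47  ≤ 52 ✓
8 20 7 3 14 → sum 52  ≤ 52 ✓
20 7 3 14 4 → sum 48  ≤ 52 ✓
7 3 14 4 17 → sum 45  ≤ 52 ✓
3 14 4 17 6 → sum 44  ≤ 52 ✓
14 4 17 6 9 → sum 50  ≤ 52 ✓
4 17 6 9 8 → sum 44  ≤ 52 ✓
17 6 9 8 19 → sum 59
8 windows satisfy the condition.

8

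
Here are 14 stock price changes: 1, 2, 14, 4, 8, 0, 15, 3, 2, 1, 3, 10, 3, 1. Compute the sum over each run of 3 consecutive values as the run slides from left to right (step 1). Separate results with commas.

17, 20, 26, 12, 23, 18, 20, 6, 6, 14, 16, 14

[1, 2, 14] → sum 17
[2, 14, 4] → sum 20
[14, 4, 8] → sum 26
[4, 8, 0] → sum 12
[8, 0, 15] → sum 23
[0, 15, 3] → sum 18
[15, 3, 2] → sum 20
[3, 2, 1] → sum 6
[2, 1, 3] → sum 6
[1, 3, 10] → sum 14
[3, 10, 3] → sum 16
[10, 3, 1] → sum 14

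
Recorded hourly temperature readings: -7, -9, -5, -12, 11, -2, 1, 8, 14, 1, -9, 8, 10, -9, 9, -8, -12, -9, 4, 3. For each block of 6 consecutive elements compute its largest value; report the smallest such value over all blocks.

9

Each size-6 window and its max:
-7 -9 -5 -12 11 -2 → max 11
-9 -5 -12 11 -2 1 → max 11
-5 -12 11 -2 1 8 → max 11
-12 11 -2 1 8 14 → max 14
11 -2 1 8 14 1 → max 14
-2 1 8 14 1 -9 → max 14
1 8 14 1 -9 8 → max 14
8 14 1 -9 8 10 → max 14
14 1 -9 8 10 -9 → max 14
1 -9 8 10 -9 9 → max 10
-9 8 10 -9 9 -8 → max 10
8 10 -9 9 -8 -12 → max 10
10 -9 9 -8 -12 -9 → max 10
-9 9 -8 -12 -9 4 → max 9
9 -8 -12 -9 4 3 → max 9
Smallest of these is 9.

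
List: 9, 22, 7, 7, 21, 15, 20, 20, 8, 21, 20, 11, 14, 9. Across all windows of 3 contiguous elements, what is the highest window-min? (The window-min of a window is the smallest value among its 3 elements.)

15

Window mins for each of the 12 positions:
(9, 22, 7) → min 7
(22, 7, 7) → min 7
(7, 7, 21) → min 7
(7, 21, 15) → min 7
(21, 15, 20) → min 15
(15, 20, 20) → min 15
(20, 20, 8) → min 8
(20, 8, 21) → min 8
(8, 21, 20) → min 8
(21, 20, 11) → min 11
(20, 11, 14) → min 11
(11, 14, 9) → min 9
Highest of these is 15.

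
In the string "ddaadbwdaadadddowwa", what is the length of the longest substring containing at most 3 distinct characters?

9

[d] 1 distinct, len 1
[d, d] 1 distinct, len 2
[d, d, a] 2 distinct, len 3
[d, d, a, a] 2 distinct, len 4
[d, d, a, a, d] 2 distinct, len 5
[d, d, a, a, d, b] 3 distinct, len 6
[d, b, w] 3 distinct, len 3
[d, b, w, d] 3 distinct, len 4
[w, d, a] 3 distinct, len 3
[w, d, a, a] 3 distinct, len 4
[w, d, a, a, d] 3 distinct, len 5
[w, d, a, a, d, a] 3 distinct, len 6
[w, d, a, a, d, a, d] 3 distinct, len 7
[w, d, a, a, d, a, d, d] 3 distinct, len 8
[w, d, a, a, d, a, d, d, d] 3 distinct, len 9
[d, a, a, d, a, d, d, d, o] 3 distinct, len 9
[d, d, d, o, w] 3 distinct, len 5
[d, d, d, o, w, w] 3 distinct, len 6
[o, w, w, a] 3 distinct, len 4
Longest length with ≤3 distinct: 9.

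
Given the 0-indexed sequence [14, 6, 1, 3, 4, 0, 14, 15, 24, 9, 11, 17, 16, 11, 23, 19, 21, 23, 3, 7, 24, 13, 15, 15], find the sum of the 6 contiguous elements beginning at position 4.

66

Elements at indices 4..9: 4, 0, 14, 15, 24, 9
sum(4, 0, 14, 15, 24, 9) = 66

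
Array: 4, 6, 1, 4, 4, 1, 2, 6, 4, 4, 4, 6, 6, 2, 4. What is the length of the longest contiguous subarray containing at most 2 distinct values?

add 4: window [4] (1 distinct), len 1
add 6: window [4, 6] (2 distinct), len 2
add 1: window [6, 1] (2 distinct), len 2
add 4: window [1, 4] (2 distinct), len 2
add 4: window [1, 4, 4] (2 distinct), len 3
add 1: window [1, 4, 4, 1] (2 distinct), len 4
add 2: window [1, 2] (2 distinct), len 2
add 6: window [2, 6] (2 distinct), len 2
add 4: window [6, 4] (2 distinct), len 2
add 4: window [6, 4, 4] (2 distinct), len 3
add 4: window [6, 4, 4, 4] (2 distinct), len 4
add 6: window [6, 4, 4, 4, 6] (2 distinct), len 5
add 6: window [6, 4, 4, 4, 6, 6] (2 distinct), len 6
add 2: window [6, 6, 2] (2 distinct), len 3
add 4: window [2, 4] (2 distinct), len 2
Longest length with ≤2 distinct: 6.

6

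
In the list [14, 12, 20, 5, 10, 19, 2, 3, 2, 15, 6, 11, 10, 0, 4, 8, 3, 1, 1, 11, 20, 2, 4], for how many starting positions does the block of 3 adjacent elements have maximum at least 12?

12

(14, 12, 20) → max 20  ≥ 12 ✓
(12, 20, 5) → max 20  ≥ 12 ✓
(20, 5, 10) → max 20  ≥ 12 ✓
(5, 10, 19) → max 19  ≥ 12 ✓
(10, 19, 2) → max 19  ≥ 12 ✓
(19, 2, 3) → max 19  ≥ 12 ✓
(2, 3, 2) → max 3
(3, 2, 15) → max 15  ≥ 12 ✓
(2, 15, 6) → max 15  ≥ 12 ✓
(15, 6, 11) → max 15  ≥ 12 ✓
(6, 11, 10) → max 11
(11, 10, 0) → max 11
(10, 0, 4) → max 10
(0, 4, 8) → max 8
(4, 8, 3) → max 8
(8, 3, 1) → max 8
(3, 1, 1) → max 3
(1, 1, 11) → max 11
(1, 11, 20) → max 20  ≥ 12 ✓
(11, 20, 2) → max 20  ≥ 12 ✓
(20, 2, 4) → max 20  ≥ 12 ✓
12 windows satisfy the condition.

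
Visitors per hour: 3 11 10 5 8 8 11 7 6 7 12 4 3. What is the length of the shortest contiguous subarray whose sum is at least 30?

add 3: running sum 3 < 30
add 11: running sum 14 < 30
add 10: running sum 24 < 30
add 5: running sum 29 < 30
add 8: shortest ending here [11, 10, 5, 8] sum 34, len 4
add 8: shortest ending here [10, 5, 8, 8] sum 31, len 4
add 11: shortest ending here [5, 8, 8, 11] sum 32, len 4
add 7: shortest ending here [8, 8, 11, 7] sum 34, len 4
add 6: shortest ending here [8, 11, 7, 6] sum 32, len 4
add 7: shortest ending here [11, 7, 6, 7] sum 31, len 4
add 12: shortest ending here [7, 6, 7, 12] sum 32, len 4
add 4: shortest ending here [7, 6, 7, 12, 4] sum 36, len 5
add 3: shortest ending here [6, 7, 12, 4, 3] sum 32, len 5
Shortest qualifying length: 4.

4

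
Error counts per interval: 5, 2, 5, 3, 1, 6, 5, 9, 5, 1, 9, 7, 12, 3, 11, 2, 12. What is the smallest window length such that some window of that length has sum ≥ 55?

7

Extend right; whenever the sum reaches 55, record the length and shrink from the left:
add 5: running sum 5 < 55
add 2: running sum 7 < 55
add 5: running sum 12 < 55
add 3: running sum 15 < 55
add 1: running sum 16 < 55
add 6: running sum 22 < 55
add 5: running sum 27 < 55
add 9: running sum 36 < 55
add 5: running sum 41 < 55
add 1: running sum 42 < 55
add 9: running sum 51 < 55
add 7: shortest ending here [5, 2, 5, 3, 1, 6, 5, 9, 5, 1, 9, 7] sum 58, len 12
add 12: shortest ending here [1, 6, 5, 9, 5, 1, 9, 7, 12] sum 55, len 9
add 3: shortest ending here [6, 5, 9, 5, 1, 9, 7, 12, 3] sum 57, len 9
add 11: shortest ending here [9, 5, 1, 9, 7, 12, 3, 11] sum 57, len 8
add 2: shortest ending here [9, 5, 1, 9, 7, 12, 3, 11, 2] sum 59, len 9
add 12: shortest ending here [9, 7, 12, 3, 11, 2, 12] sum 56, len 7
Shortest qualifying length: 7.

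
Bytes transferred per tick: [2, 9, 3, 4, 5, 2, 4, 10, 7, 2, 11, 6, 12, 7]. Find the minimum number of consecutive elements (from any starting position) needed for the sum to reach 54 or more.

Extend right; whenever the sum reaches 54, record the length and shrink from the left:
add 2: running sum 2 < 54
add 9: running sum 11 < 54
add 3: running sum 14 < 54
add 4: running sum 18 < 54
add 5: running sum 23 < 54
add 2: running sum 25 < 54
add 4: running sum 29 < 54
add 10: running sum 39 < 54
add 7: running sum 46 < 54
add 2: running sum 48 < 54
add 11: shortest ending here [9, 3, 4, 5, 2, 4, 10, 7, 2, 11] sum 57, len 10
add 6: shortest ending here [3, 4, 5, 2, 4, 10, 7, 2, 11, 6] sum 54, len 10
add 12: shortest ending here [2, 4, 10, 7, 2, 11, 6, 12] sum 54, len 8
add 7: shortest ending here [10, 7, 2, 11, 6, 12, 7] sum 55, len 7
Shortest qualifying length: 7.

7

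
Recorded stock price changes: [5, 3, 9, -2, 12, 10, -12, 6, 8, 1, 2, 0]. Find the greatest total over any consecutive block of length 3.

Each size-3 window and its sum:
[5, 3, 9] → sum 17
[3, 9, -2] → sum 10
[9, -2, 12] → sum 19
[-2, 12, 10] → sum 20
[12, 10, -12] → sum 10
[10, -12, 6] → sum 4
[-12, 6, 8] → sum 2
[6, 8, 1] → sum 15
[8, 1, 2] → sum 11
[1, 2, 0] → sum 3
Greatest of these is 20.

20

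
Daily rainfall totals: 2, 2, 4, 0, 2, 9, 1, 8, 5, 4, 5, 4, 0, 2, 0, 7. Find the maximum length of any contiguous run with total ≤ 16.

6

[2] sum 2 len 1
[2, 2] sum 4 len 2
[2, 2, 4] sum 8 len 3
[2, 2, 4, 0] sum 8 len 4
[2, 2, 4, 0, 2] sum 10 len 5
[4, 0, 2, 9] sum 15 len 4
[4, 0, 2, 9, 1] sum 16 len 5
[1, 8] sum 9 len 2
[1, 8, 5] sum 14 len 3
[5, 4] sum 9 len 2
[5, 4, 5] sum 14 len 3
[4, 5, 4] sum 13 len 3
[4, 5, 4, 0] sum 13 len 4
[4, 5, 4, 0, 2] sum 15 len 5
[4, 5, 4, 0, 2, 0] sum 15 len 6
[4, 0, 2, 0, 7] sum 13 len 5
Longest length seen: 6.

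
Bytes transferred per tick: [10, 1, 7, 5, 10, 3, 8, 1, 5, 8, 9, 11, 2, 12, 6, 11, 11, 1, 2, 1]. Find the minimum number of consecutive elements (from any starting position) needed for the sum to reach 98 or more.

Extend right; whenever the sum reaches 98, record the length and shrink from the left:
add 10: running sum 10 < 98
add 1: running sum 11 < 98
add 7: running sum 18 < 98
add 5: running sum 23 < 98
add 10: running sum 33 < 98
add 3: running sum 36 < 98
add 8: running sum 44 < 98
add 1: running sum 45 < 98
add 5: running sum 50 < 98
add 8: running sum 58 < 98
add 9: running sum 67 < 98
add 11: running sum 78 < 98
add 2: running sum 80 < 98
add 12: running sum 92 < 98
add 6: shortest ending here [10, 1, 7, 5, 10, 3, 8, 1, 5, 8, 9, 11, 2, 12, 6] sum 98, len 15
add 11: shortest ending here [7, 5, 10, 3, 8, 1, 5, 8, 9, 11, 2, 12, 6, 11] sum 98, len 14
add 11: shortest ending here [5, 10, 3, 8, 1, 5, 8, 9, 11, 2, 12, 6, 11, 11] sum 102, len 14
add 1: shortest ending here [10, 3, 8, 1, 5, 8, 9, 11, 2, 12, 6, 11, 11, 1] sum 98, len 14
add 2: shortest ending here [10, 3, 8, 1, 5, 8, 9, 11, 2, 12, 6, 11, 11, 1, 2] sum 100, len 15
add 1: shortest ending here [10, 3, 8, 1, 5, 8, 9, 11, 2, 12, 6, 11, 11, 1, 2, 1] sum 101, len 16
Shortest qualifying length: 14.

14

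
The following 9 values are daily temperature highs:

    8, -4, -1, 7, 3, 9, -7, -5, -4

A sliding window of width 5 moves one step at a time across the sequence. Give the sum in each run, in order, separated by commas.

13, 14, 11, 7, -4

[8, -4, -1, 7, 3] → sum 13
[-4, -1, 7, 3, 9] → sum 14
[-1, 7, 3, 9, -7] → sum 11
[7, 3, 9, -7, -5] → sum 7
[3, 9, -7, -5, -4] → sum -4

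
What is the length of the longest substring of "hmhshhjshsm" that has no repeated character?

[h] len 1
[h, m] len 2
[m, h] len 2
[m, h, s] len 3
[s, h] len 2
[h] len 1
[h, j] len 2
[h, j, s] len 3
[j, s, h] len 3
[h, s] len 2
[h, s, m] len 3
Longest all-distinct length: 3.

3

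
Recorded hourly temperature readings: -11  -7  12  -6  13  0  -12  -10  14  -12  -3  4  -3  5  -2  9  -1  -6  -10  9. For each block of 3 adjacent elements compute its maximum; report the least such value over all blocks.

[-11, -7, 12] → max 12
[-7, 12, -6] → max 12
[12, -6, 13] → max 13
[-6, 13, 0] → max 13
[13, 0, -12] → max 13
[0, -12, -10] → max 0
[-12, -10, 14] → max 14
[-10, 14, -12] → max 14
[14, -12, -3] → max 14
[-12, -3, 4] → max 4
[-3, 4, -3] → max 4
[4, -3, 5] → max 5
[-3, 5, -2] → max 5
[5, -2, 9] → max 9
[-2, 9, -1] → max 9
[9, -1, -6] → max 9
[-1, -6, -10] → max -1
[-6, -10, 9] → max 9
Least of these is -1.

-1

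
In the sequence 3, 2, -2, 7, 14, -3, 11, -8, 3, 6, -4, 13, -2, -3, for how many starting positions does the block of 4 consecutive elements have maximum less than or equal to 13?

(3, 2, -2, 7) → max 7  ≤ 13 ✓
(2, -2, 7, 14) → max 14
(-2, 7, 14, -3) → max 14
(7, 14, -3, 11) → max 14
(14, -3, 11, -8) → max 14
(-3, 11, -8, 3) → max 11  ≤ 13 ✓
(11, -8, 3, 6) → max 11  ≤ 13 ✓
(-8, 3, 6, -4) → max 6  ≤ 13 ✓
(3, 6, -4, 13) → max 13  ≤ 13 ✓
(6, -4, 13, -2) → max 13  ≤ 13 ✓
(-4, 13, -2, -3) → max 13  ≤ 13 ✓
7 windows satisfy the condition.

7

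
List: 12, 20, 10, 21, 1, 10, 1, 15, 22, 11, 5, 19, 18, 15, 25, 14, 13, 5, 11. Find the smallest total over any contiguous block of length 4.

27

Each size-4 window and its sum:
(12, 20, 10, 21) → sum 63
(20, 10, 21, 1) → sum 52
(10, 21, 1, 10) → sum 42
(21, 1, 10, 1) → sum 33
(1, 10, 1, 15) → sum 27
(10, 1, 15, 22) → sum 48
(1, 15, 22, 11) → sum 49
(15, 22, 11, 5) → sum 53
(22, 11, 5, 19) → sum 57
(11, 5, 19, 18) → sum 53
(5, 19, 18, 15) → sum 57
(19, 18, 15, 25) → sum 77
(18, 15, 25, 14) → sum 72
(15, 25, 14, 13) → sum 67
(25, 14, 13, 5) → sum 57
(14, 13, 5, 11) → sum 43
Smallest of these is 27.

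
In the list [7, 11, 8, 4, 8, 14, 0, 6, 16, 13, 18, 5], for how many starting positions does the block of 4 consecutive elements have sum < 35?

7 11 8 4 → sum 30  < 35 ✓
11 8 4 8 → sum 31  < 35 ✓
8 4 8 14 → sum 34  < 35 ✓
4 8 14 0 → sum 26  < 35 ✓
8 14 0 6 → sum 28  < 35 ✓
14 0 6 16 → sum 36
0 6 16 13 → sum 35
6 16 13 18 → sum 53
16 13 18 5 → sum 52
5 windows satisfy the condition.

5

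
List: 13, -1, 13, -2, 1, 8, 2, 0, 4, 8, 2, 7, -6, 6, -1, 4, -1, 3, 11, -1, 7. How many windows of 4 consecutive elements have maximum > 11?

3

(13, -1, 13, -2) → max 13  > 11 ✓
(-1, 13, -2, 1) → max 13  > 11 ✓
(13, -2, 1, 8) → max 13  > 11 ✓
(-2, 1, 8, 2) → max 8
(1, 8, 2, 0) → max 8
(8, 2, 0, 4) → max 8
(2, 0, 4, 8) → max 8
(0, 4, 8, 2) → max 8
(4, 8, 2, 7) → max 8
(8, 2, 7, -6) → max 8
(2, 7, -6, 6) → max 7
(7, -6, 6, -1) → max 7
(-6, 6, -1, 4) → max 6
(6, -1, 4, -1) → max 6
(-1, 4, -1, 3) → max 4
(4, -1, 3, 11) → max 11
(-1, 3, 11, -1) → max 11
(3, 11, -1, 7) → max 11
3 windows satisfy the condition.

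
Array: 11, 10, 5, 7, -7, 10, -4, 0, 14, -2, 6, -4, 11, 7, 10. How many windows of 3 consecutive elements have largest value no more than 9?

(11, 10, 5) → max 11
(10, 5, 7) → max 10
(5, 7, -7) → max 7  ≤ 9 ✓
(7, -7, 10) → max 10
(-7, 10, -4) → max 10
(10, -4, 0) → max 10
(-4, 0, 14) → max 14
(0, 14, -2) → max 14
(14, -2, 6) → max 14
(-2, 6, -4) → max 6  ≤ 9 ✓
(6, -4, 11) → max 11
(-4, 11, 7) → max 11
(11, 7, 10) → max 11
2 windows satisfy the condition.

2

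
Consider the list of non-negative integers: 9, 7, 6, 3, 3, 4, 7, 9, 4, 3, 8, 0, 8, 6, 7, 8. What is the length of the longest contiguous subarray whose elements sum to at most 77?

14

[9] sum 9 len 1
[9, 7] sum 16 len 2
[9, 7, 6] sum 22 len 3
[9, 7, 6, 3] sum 25 len 4
[9, 7, 6, 3, 3] sum 28 len 5
[9, 7, 6, 3, 3, 4] sum 32 len 6
[9, 7, 6, 3, 3, 4, 7] sum 39 len 7
[9, 7, 6, 3, 3, 4, 7, 9] sum 48 len 8
[9, 7, 6, 3, 3, 4, 7, 9, 4] sum 52 len 9
[9, 7, 6, 3, 3, 4, 7, 9, 4, 3] sum 55 len 10
[9, 7, 6, 3, 3, 4, 7, 9, 4, 3, 8] sum 63 len 11
[9, 7, 6, 3, 3, 4, 7, 9, 4, 3, 8, 0] sum 63 len 12
[9, 7, 6, 3, 3, 4, 7, 9, 4, 3, 8, 0, 8] sum 71 len 13
[9, 7, 6, 3, 3, 4, 7, 9, 4, 3, 8, 0, 8, 6] sum 77 len 14
[7, 6, 3, 3, 4, 7, 9, 4, 3, 8, 0, 8, 6, 7] sum 75 len 14
[6, 3, 3, 4, 7, 9, 4, 3, 8, 0, 8, 6, 7, 8] sum 76 len 14
Longest length seen: 14.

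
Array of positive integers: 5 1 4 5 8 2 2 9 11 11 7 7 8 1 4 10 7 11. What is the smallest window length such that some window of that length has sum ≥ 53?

6

Extend right; whenever the sum reaches 53, record the length and shrink from the left:
add 5: running sum 5 < 53
add 1: running sum 6 < 53
add 4: running sum 10 < 53
add 5: running sum 15 < 53
add 8: running sum 23 < 53
add 2: running sum 25 < 53
add 2: running sum 27 < 53
add 9: running sum 36 < 53
add 11: running sum 47 < 53
add 11: shortest ending here [1, 4, 5, 8, 2, 2, 9, 11, 11] sum 53, len 9
add 7: shortest ending here [5, 8, 2, 2, 9, 11, 11, 7] sum 55, len 8
add 7: shortest ending here [8, 2, 2, 9, 11, 11, 7, 7] sum 57, len 8
add 8: shortest ending here [9, 11, 11, 7, 7, 8] sum 53, len 6
add 1: shortest ending here [9, 11, 11, 7, 7, 8, 1] sum 54, len 7
add 4: shortest ending here [9, 11, 11, 7, 7, 8, 1, 4] sum 58, len 8
add 10: shortest ending here [11, 11, 7, 7, 8, 1, 4, 10] sum 59, len 8
add 7: shortest ending here [11, 7, 7, 8, 1, 4, 10, 7] sum 55, len 8
add 11: shortest ending here [7, 7, 8, 1, 4, 10, 7, 11] sum 55, len 8
Shortest qualifying length: 6.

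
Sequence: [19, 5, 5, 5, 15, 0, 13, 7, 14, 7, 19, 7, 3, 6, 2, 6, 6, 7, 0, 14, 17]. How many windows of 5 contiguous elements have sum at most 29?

4

19 5 5 5 15 → sum 49
5 5 5 15 0 → sum 30
5 5 15 0 13 → sum 38
5 15 0 13 7 → sum 40
15 0 13 7 14 → sum 49
0 13 7 14 7 → sum 41
13 7 14 7 19 → sum 60
7 14 7 19 7 → sum 54
14 7 19 7 3 → sum 50
7 19 7 3 6 → sum 42
19 7 3 6 2 → sum 37
7 3 6 2 6 → sum 24  ≤ 29 ✓
3 6 2 6 6 → sum 23  ≤ 29 ✓
6 2 6 6 7 → sum 27  ≤ 29 ✓
2 6 6 7 0 → sum 21  ≤ 29 ✓
6 6 7 0 14 → sum 33
6 7 0 14 17 → sum 44
4 windows satisfy the condition.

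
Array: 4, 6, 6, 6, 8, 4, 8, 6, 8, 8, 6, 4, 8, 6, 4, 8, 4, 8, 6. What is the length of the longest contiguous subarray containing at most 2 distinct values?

[4] 1 distinct, len 1
[4, 6] 2 distinct, len 2
[4, 6, 6] 2 distinct, len 3
[4, 6, 6, 6] 2 distinct, len 4
[6, 6, 6, 8] 2 distinct, len 4
[8, 4] 2 distinct, len 2
[8, 4, 8] 2 distinct, len 3
[8, 6] 2 distinct, len 2
[8, 6, 8] 2 distinct, len 3
[8, 6, 8, 8] 2 distinct, len 4
[8, 6, 8, 8, 6] 2 distinct, len 5
[6, 4] 2 distinct, len 2
[4, 8] 2 distinct, len 2
[8, 6] 2 distinct, len 2
[6, 4] 2 distinct, len 2
[4, 8] 2 distinct, len 2
[4, 8, 4] 2 distinct, len 3
[4, 8, 4, 8] 2 distinct, len 4
[8, 6] 2 distinct, len 2
Longest length with ≤2 distinct: 5.

5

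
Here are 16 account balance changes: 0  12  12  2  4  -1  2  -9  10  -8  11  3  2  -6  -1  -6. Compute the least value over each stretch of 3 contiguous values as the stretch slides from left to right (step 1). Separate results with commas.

0, 2, 2, -1, -1, -9, -9, -9, -8, -8, 2, -6, -6, -6

0 12 12 → min 0
12 12 2 → min 2
12 2 4 → min 2
2 4 -1 → min -1
4 -1 2 → min -1
-1 2 -9 → min -9
2 -9 10 → min -9
-9 10 -8 → min -9
10 -8 11 → min -8
-8 11 3 → min -8
11 3 2 → min 2
3 2 -6 → min -6
2 -6 -1 → min -6
-6 -1 -6 → min -6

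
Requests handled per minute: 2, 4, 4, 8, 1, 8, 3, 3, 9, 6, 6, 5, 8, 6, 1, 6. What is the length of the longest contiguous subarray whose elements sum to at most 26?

5

Extend to the right; shrink from the left whenever the sum exceeds 26:
[2] sum 2 len 1
[2, 4] sum 6 len 2
[2, 4, 4] sum 10 len 3
[2, 4, 4, 8] sum 18 len 4
[2, 4, 4, 8, 1] sum 19 len 5
[4, 4, 8, 1, 8] sum 25 len 5
[4, 8, 1, 8, 3] sum 24 len 5
[8, 1, 8, 3, 3] sum 23 len 5
[1, 8, 3, 3, 9] sum 24 len 5
[3, 3, 9, 6] sum 21 len 4
[3, 9, 6, 6] sum 24 len 4
[9, 6, 6, 5] sum 26 len 4
[6, 6, 5, 8] sum 25 len 4
[6, 5, 8, 6] sum 25 len 4
[6, 5, 8, 6, 1] sum 26 len 5
[5, 8, 6, 1, 6] sum 26 len 5
Longest length seen: 5.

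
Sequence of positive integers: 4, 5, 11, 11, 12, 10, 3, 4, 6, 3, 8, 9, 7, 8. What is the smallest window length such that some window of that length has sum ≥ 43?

4

add 4: running sum 4 < 43
add 5: running sum 9 < 43
add 11: running sum 20 < 43
add 11: running sum 31 < 43
add 12: shortest ending here [4, 5, 11, 11, 12] sum 43, len 5
add 10: shortest ending here [11, 11, 12, 10] sum 44, len 4
add 3: shortest ending here [11, 11, 12, 10, 3] sum 47, len 5
add 4: shortest ending here [11, 11, 12, 10, 3, 4] sum 51, len 6
add 6: shortest ending here [11, 12, 10, 3, 4, 6] sum 46, len 6
add 3: shortest ending here [11, 12, 10, 3, 4, 6, 3] sum 49, len 7
add 8: shortest ending here [12, 10, 3, 4, 6, 3, 8] sum 46, len 7
add 9: shortest ending here [10, 3, 4, 6, 3, 8, 9] sum 43, len 7
add 7: shortest ending here [10, 3, 4, 6, 3, 8, 9, 7] sum 50, len 8
add 8: shortest ending here [4, 6, 3, 8, 9, 7, 8] sum 45, len 7
Shortest qualifying length: 4.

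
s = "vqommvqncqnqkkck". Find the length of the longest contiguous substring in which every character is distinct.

5

[v] len 1
[v, q] len 2
[v, q, o] len 3
[v, q, o, m] len 4
[m] len 1
[m, v] len 2
[m, v, q] len 3
[m, v, q, n] len 4
[m, v, q, n, c] len 5
[n, c, q] len 3
[c, q, n] len 3
[n, q] len 2
[n, q, k] len 3
[k] len 1
[k, c] len 2
[c, k] len 2
Longest all-distinct length: 5.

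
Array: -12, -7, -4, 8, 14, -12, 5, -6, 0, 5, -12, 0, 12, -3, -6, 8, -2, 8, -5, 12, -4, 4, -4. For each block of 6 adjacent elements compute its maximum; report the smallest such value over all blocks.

5

Each size-6 window and its max:
(-12, -7, -4, 8, 14, -12) → max 14
(-7, -4, 8, 14, -12, 5) → max 14
(-4, 8, 14, -12, 5, -6) → max 14
(8, 14, -12, 5, -6, 0) → max 14
(14, -12, 5, -6, 0, 5) → max 14
(-12, 5, -6, 0, 5, -12) → max 5
(5, -6, 0, 5, -12, 0) → max 5
(-6, 0, 5, -12, 0, 12) → max 12
(0, 5, -12, 0, 12, -3) → max 12
(5, -12, 0, 12, -3, -6) → max 12
(-12, 0, 12, -3, -6, 8) → max 12
(0, 12, -3, -6, 8, -2) → max 12
(12, -3, -6, 8, -2, 8) → max 12
(-3, -6, 8, -2, 8, -5) → max 8
(-6, 8, -2, 8, -5, 12) → max 12
(8, -2, 8, -5, 12, -4) → max 12
(-2, 8, -5, 12, -4, 4) → max 12
(8, -5, 12, -4, 4, -4) → max 12
Smallest of these is 5.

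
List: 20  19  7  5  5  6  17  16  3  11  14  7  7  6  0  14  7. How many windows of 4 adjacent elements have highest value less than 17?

20 19 7 5 → max 20
19 7 5 5 → max 19
7 5 5 6 → max 7  < 17 ✓
5 5 6 17 → max 17
5 6 17 16 → max 17
6 17 16 3 → max 17
17 16 3 11 → max 17
16 3 11 14 → max 16  < 17 ✓
3 11 14 7 → max 14  < 17 ✓
11 14 7 7 → max 14  < 17 ✓
14 7 7 6 → max 14  < 17 ✓
7 7 6 0 → max 7  < 17 ✓
7 6 0 14 → max 14  < 17 ✓
6 0 14 7 → max 14  < 17 ✓
8 windows satisfy the condition.

8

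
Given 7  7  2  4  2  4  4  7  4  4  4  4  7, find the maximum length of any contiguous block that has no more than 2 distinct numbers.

Extend right; when distinct count exceeds 2, shrink from the left:
[7] 1 distinct, len 1
[7, 7] 1 distinct, len 2
[7, 7, 2] 2 distinct, len 3
[2, 4] 2 distinct, len 2
[2, 4, 2] 2 distinct, len 3
[2, 4, 2, 4] 2 distinct, len 4
[2, 4, 2, 4, 4] 2 distinct, len 5
[4, 4, 7] 2 distinct, len 3
[4, 4, 7, 4] 2 distinct, len 4
[4, 4, 7, 4, 4] 2 distinct, len 5
[4, 4, 7, 4, 4, 4] 2 distinct, len 6
[4, 4, 7, 4, 4, 4, 4] 2 distinct, len 7
[4, 4, 7, 4, 4, 4, 4, 7] 2 distinct, len 8
Longest length with ≤2 distinct: 8.

8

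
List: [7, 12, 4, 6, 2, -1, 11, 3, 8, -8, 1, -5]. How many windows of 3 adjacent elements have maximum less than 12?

(7, 12, 4) → max 12
(12, 4, 6) → max 12
(4, 6, 2) → max 6  < 12 ✓
(6, 2, -1) → max 6  < 12 ✓
(2, -1, 11) → max 11  < 12 ✓
(-1, 11, 3) → max 11  < 12 ✓
(11, 3, 8) → max 11  < 12 ✓
(3, 8, -8) → max 8  < 12 ✓
(8, -8, 1) → max 8  < 12 ✓
(-8, 1, -5) → max 1  < 12 ✓
8 windows satisfy the condition.

8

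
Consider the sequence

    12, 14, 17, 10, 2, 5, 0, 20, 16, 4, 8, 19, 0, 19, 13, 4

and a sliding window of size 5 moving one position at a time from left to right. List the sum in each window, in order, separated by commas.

55, 48, 34, 37, 43, 45, 48, 67, 47, 50, 59, 55

Sliding a size-5 window across the 16 values:
12 14 17 10 2 → sum 55
14 17 10 2 5 → sum 48
17 10 2 5 0 → sum 34
10 2 5 0 20 → sum 37
2 5 0 20 16 → sum 43
5 0 20 16 4 → sum 45
0 20 16 4 8 → sum 48
20 16 4 8 19 → sum 67
16 4 8 19 0 → sum 47
4 8 19 0 19 → sum 50
8 19 0 19 13 → sum 59
19 0 19 13 4 → sum 55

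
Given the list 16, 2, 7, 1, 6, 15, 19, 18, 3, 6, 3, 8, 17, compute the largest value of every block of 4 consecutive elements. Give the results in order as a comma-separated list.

[16, 2, 7, 1] → max 16
[2, 7, 1, 6] → max 7
[7, 1, 6, 15] → max 15
[1, 6, 15, 19] → max 19
[6, 15, 19, 18] → max 19
[15, 19, 18, 3] → max 19
[19, 18, 3, 6] → max 19
[18, 3, 6, 3] → max 18
[3, 6, 3, 8] → max 8
[6, 3, 8, 17] → max 17

16, 7, 15, 19, 19, 19, 19, 18, 8, 17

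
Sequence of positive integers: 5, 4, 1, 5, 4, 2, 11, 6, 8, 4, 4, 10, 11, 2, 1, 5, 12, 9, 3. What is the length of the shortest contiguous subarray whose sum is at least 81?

add 5: running sum 5 < 81
add 4: running sum 9 < 81
add 1: running sum 10 < 81
add 5: running sum 15 < 81
add 4: running sum 19 < 81
add 2: running sum 21 < 81
add 11: running sum 32 < 81
add 6: running sum 38 < 81
add 8: running sum 46 < 81
add 4: running sum 50 < 81
add 4: running sum 54 < 81
add 10: running sum 64 < 81
add 11: running sum 75 < 81
add 2: running sum 77 < 81
add 1: running sum 78 < 81
end 15: [5, 4, 1, 5, 4, 2, 11, 6, 8, 4, 4, 10, 11, 2, 1, 5] sum 83, len 16
end 16: [5, 4, 2, 11, 6, 8, 4, 4, 10, 11, 2, 1, 5, 12] sum 85, len 14
end 17: [11, 6, 8, 4, 4, 10, 11, 2, 1, 5, 12, 9] sum 83, len 12
end 18: [11, 6, 8, 4, 4, 10, 11, 2, 1, 5, 12, 9, 3] sum 86, len 13
Shortest qualifying length: 12.

12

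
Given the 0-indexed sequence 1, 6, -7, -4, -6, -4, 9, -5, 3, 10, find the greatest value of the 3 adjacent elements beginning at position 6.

Elements at indices 6..8: 9, -5, 3
max(9, -5, 3) = 9

9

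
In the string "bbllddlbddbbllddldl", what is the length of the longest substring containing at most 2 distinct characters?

[b] 1 distinct, len 1
[b, b] 1 distinct, len 2
[b, b, l] 2 distinct, len 3
[b, b, l, l] 2 distinct, len 4
[l, l, d] 2 distinct, len 3
[l, l, d, d] 2 distinct, len 4
[l, l, d, d, l] 2 distinct, len 5
[l, b] 2 distinct, len 2
[b, d] 2 distinct, len 2
[b, d, d] 2 distinct, len 3
[b, d, d, b] 2 distinct, len 4
[b, d, d, b, b] 2 distinct, len 5
[b, b, l] 2 distinct, len 3
[b, b, l, l] 2 distinct, len 4
[l, l, d] 2 distinct, len 3
[l, l, d, d] 2 distinct, len 4
[l, l, d, d, l] 2 distinct, len 5
[l, l, d, d, l, d] 2 distinct, len 6
[l, l, d, d, l, d, l] 2 distinct, len 7
Longest length with ≤2 distinct: 7.

7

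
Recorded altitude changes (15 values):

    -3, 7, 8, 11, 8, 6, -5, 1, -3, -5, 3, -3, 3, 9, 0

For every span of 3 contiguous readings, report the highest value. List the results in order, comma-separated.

(-3, 7, 8) → max 8
(7, 8, 11) → max 11
(8, 11, 8) → max 11
(11, 8, 6) → max 11
(8, 6, -5) → max 8
(6, -5, 1) → max 6
(-5, 1, -3) → max 1
(1, -3, -5) → max 1
(-3, -5, 3) → max 3
(-5, 3, -3) → max 3
(3, -3, 3) → max 3
(-3, 3, 9) → max 9
(3, 9, 0) → max 9

8, 11, 11, 11, 8, 6, 1, 1, 3, 3, 3, 9, 9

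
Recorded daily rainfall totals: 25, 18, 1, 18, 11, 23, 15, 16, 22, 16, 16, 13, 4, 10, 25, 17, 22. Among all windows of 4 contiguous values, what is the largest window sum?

76

Each size-4 window and its sum:
25 18 1 18 → sum 62
18 1 18 11 → sum 48
1 18 11 23 → sum 53
18 11 23 15 → sum 67
11 23 15 16 → sum 65
23 15 16 22 → sum 76
15 16 22 16 → sum 69
16 22 16 16 → sum 70
22 16 16 13 → sum 67
16 16 13 4 → sum 49
16 13 4 10 → sum 43
13 4 10 25 → sum 52
4 10 25 17 → sum 56
10 25 17 22 → sum 74
Largest of these is 76.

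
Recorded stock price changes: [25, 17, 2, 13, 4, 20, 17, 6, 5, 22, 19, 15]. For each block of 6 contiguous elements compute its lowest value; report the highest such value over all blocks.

25 17 2 13 4 20 → min 2
17 2 13 4 20 17 → min 2
2 13 4 20 17 6 → min 2
13 4 20 17 6 5 → min 4
4 20 17 6 5 22 → min 4
20 17 6 5 22 19 → min 5
17 6 5 22 19 15 → min 5
Highest of these is 5.

5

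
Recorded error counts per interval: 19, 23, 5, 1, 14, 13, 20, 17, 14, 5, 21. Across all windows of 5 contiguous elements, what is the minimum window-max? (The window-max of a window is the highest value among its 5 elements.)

(19, 23, 5, 1, 14) → max 23
(23, 5, 1, 14, 13) → max 23
(5, 1, 14, 13, 20) → max 20
(1, 14, 13, 20, 17) → max 20
(14, 13, 20, 17, 14) → max 20
(13, 20, 17, 14, 5) → max 20
(20, 17, 14, 5, 21) → max 21
Minimum of these is 20.

20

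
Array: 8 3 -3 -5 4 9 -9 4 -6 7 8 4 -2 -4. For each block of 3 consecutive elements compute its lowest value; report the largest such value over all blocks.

(8, 3, -3) → min -3
(3, -3, -5) → min -5
(-3, -5, 4) → min -5
(-5, 4, 9) → min -5
(4, 9, -9) → min -9
(9, -9, 4) → min -9
(-9, 4, -6) → min -9
(4, -6, 7) → min -6
(-6, 7, 8) → min -6
(7, 8, 4) → min 4
(8, 4, -2) → min -2
(4, -2, -4) → min -4
Largest of these is 4.

4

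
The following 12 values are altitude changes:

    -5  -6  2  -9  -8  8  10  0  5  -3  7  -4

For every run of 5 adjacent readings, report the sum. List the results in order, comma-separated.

-26, -13, 3, 1, 15, 20, 19, 5

[-5, -6, 2, -9, -8] → sum -26
[-6, 2, -9, -8, 8] → sum -13
[2, -9, -8, 8, 10] → sum 3
[-9, -8, 8, 10, 0] → sum 1
[-8, 8, 10, 0, 5] → sum 15
[8, 10, 0, 5, -3] → sum 20
[10, 0, 5, -3, 7] → sum 19
[0, 5, -3, 7, -4] → sum 5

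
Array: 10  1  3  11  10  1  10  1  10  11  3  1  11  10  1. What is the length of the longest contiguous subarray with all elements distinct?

add 10: [10] len 1
add 1: [10, 1] len 2
add 3: [10, 1, 3] len 3
add 11: [10, 1, 3, 11] len 4
add 10 (repeat 10, move left end past it): [1, 3, 11, 10] len 4
add 1 (repeat 1, move left end past it): [3, 11, 10, 1] len 4
add 10 (repeat 10, move left end past it): [1, 10] len 2
add 1 (repeat 1, move left end past it): [10, 1] len 2
add 10 (repeat 10, move left end past it): [1, 10] len 2
add 11: [1, 10, 11] len 3
add 3: [1, 10, 11, 3] len 4
add 1 (repeat 1, move left end past it): [10, 11, 3, 1] len 4
add 11 (repeat 11, move left end past it): [3, 1, 11] len 3
add 10: [3, 1, 11, 10] len 4
add 1 (repeat 1, move left end past it): [11, 10, 1] len 3
Longest all-distinct length: 4.

4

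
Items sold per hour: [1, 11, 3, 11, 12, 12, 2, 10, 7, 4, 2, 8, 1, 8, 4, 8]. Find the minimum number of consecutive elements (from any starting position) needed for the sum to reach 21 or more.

2

add 1: running sum 1 < 21
add 11: running sum 12 < 21
add 3: running sum 15 < 21
add 11: shortest ending here [11, 3, 11] sum 25, len 3
add 12: shortest ending here [11, 12] sum 23, len 2
add 12: shortest ending here [12, 12] sum 24, len 2
add 2: shortest ending here [12, 12, 2] sum 26, len 3
add 10: shortest ending here [12, 2, 10] sum 24, len 3
add 7: shortest ending here [12, 2, 10, 7] sum 31, len 4
add 4: shortest ending here [10, 7, 4] sum 21, len 3
add 2: shortest ending here [10, 7, 4, 2] sum 23, len 4
add 8: shortest ending here [7, 4, 2, 8] sum 21, len 4
add 1: shortest ending here [7, 4, 2, 8, 1] sum 22, len 5
add 8: shortest ending here [4, 2, 8, 1, 8] sum 23, len 5
add 4: shortest ending here [8, 1, 8, 4] sum 21, len 4
add 8: shortest ending here [1, 8, 4, 8] sum 21, len 4
Shortest qualifying length: 2.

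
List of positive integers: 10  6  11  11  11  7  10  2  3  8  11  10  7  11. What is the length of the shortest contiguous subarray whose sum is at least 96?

add 10: running sum 10 < 96
add 6: running sum 16 < 96
add 11: running sum 27 < 96
add 11: running sum 38 < 96
add 11: running sum 49 < 96
add 7: running sum 56 < 96
add 10: running sum 66 < 96
add 2: running sum 68 < 96
add 3: running sum 71 < 96
add 8: running sum 79 < 96
add 11: running sum 90 < 96
add 10: shortest ending here [10, 6, 11, 11, 11, 7, 10, 2, 3, 8, 11, 10] sum 100, len 12
add 7: shortest ending here [6, 11, 11, 11, 7, 10, 2, 3, 8, 11, 10, 7] sum 97, len 12
add 11: shortest ending here [11, 11, 11, 7, 10, 2, 3, 8, 11, 10, 7, 11] sum 102, len 12
Shortest qualifying length: 12.

12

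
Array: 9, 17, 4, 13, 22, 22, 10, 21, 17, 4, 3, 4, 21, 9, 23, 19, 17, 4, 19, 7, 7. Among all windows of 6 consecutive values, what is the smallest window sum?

[9, 17, 4, 13, 22, 22] → sum 87
[17, 4, 13, 22, 22, 10] → sum 88
[4, 13, 22, 22, 10, 21] → sum 92
[13, 22, 22, 10, 21, 17] → sum 105
[22, 22, 10, 21, 17, 4] → sum 96
[22, 10, 21, 17, 4, 3] → sum 77
[10, 21, 17, 4, 3, 4] → sum 59
[21, 17, 4, 3, 4, 21] → sum 70
[17, 4, 3, 4, 21, 9] → sum 58
[4, 3, 4, 21, 9, 23] → sum 64
[3, 4, 21, 9, 23, 19] → sum 79
[4, 21, 9, 23, 19, 17] → sum 93
[21, 9, 23, 19, 17, 4] → sum 93
[9, 23, 19, 17, 4, 19] → sum 91
[23, 19, 17, 4, 19, 7] → sum 89
[19, 17, 4, 19, 7, 7] → sum 73
Smallest of these is 58.

58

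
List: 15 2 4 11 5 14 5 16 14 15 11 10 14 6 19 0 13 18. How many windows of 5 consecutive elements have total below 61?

10

15 2 4 11 5 → sum 37  < 61 ✓
2 4 11 5 14 → sum 36  < 61 ✓
4 11 5 14 5 → sum 39  < 61 ✓
11 5 14 5 16 → sum 51  < 61 ✓
5 14 5 16 14 → sum 54  < 61 ✓
14 5 16 14 15 → sum 64
5 16 14 15 11 → sum 61
16 14 15 11 10 → sum 66
14 15 11 10 14 → sum 64
15 11 10 14 6 → sum 56  < 61 ✓
11 10 14 6 19 → sum 60  < 61 ✓
10 14 6 19 0 → sum 49  < 61 ✓
14 6 19 0 13 → sum 52  < 61 ✓
6 19 0 13 18 → sum 56  < 61 ✓
10 windows satisfy the condition.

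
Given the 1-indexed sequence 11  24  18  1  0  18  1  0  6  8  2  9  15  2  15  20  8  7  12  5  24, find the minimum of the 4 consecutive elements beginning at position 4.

Elements at indices 4..7: 1, 0, 18, 1
min(1, 0, 18, 1) = 0

0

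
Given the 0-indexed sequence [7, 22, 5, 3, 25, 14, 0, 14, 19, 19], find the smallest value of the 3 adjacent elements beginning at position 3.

Elements at indices 3..5: 3, 25, 14
min(3, 25, 14) = 3

3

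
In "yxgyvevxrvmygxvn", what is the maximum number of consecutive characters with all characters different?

6

add y: [y] len 1
add x: [y, x] len 2
add g: [y, x, g] len 3
add y (repeat y, move left end past it): [x, g, y] len 3
add v: [x, g, y, v] len 4
add e: [x, g, y, v, e] len 5
add v (repeat v, move left end past it): [e, v] len 2
add x: [e, v, x] len 3
add r: [e, v, x, r] len 4
add v (repeat v, move left end past it): [x, r, v] len 3
add m: [x, r, v, m] len 4
add y: [x, r, v, m, y] len 5
add g: [x, r, v, m, y, g] len 6
add x (repeat x, move left end past it): [r, v, m, y, g, x] len 6
add v (repeat v, move left end past it): [m, y, g, x, v] len 5
add n: [m, y, g, x, v, n] len 6
Longest all-distinct length: 6.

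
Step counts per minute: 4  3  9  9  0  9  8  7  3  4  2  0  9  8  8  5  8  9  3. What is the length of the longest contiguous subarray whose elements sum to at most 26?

add 4: [4] sum 4, len 1
add 3: [4, 3] sum 7, len 2
add 9: [4, 3, 9] sum 16, len 3
add 9: [4, 3, 9, 9] sum 25, len 4
add 0: [4, 3, 9, 9, 0] sum 25, len 5
add 9: [9, 0, 9] sum 18, len 3
add 8: [9, 0, 9, 8] sum 26, len 4
add 7: [0, 9, 8, 7] sum 24, len 4
add 3: [8, 7, 3] sum 18, len 3
add 4: [8, 7, 3, 4] sum 22, len 4
add 2: [8, 7, 3, 4, 2] sum 24, len 5
add 0: [8, 7, 3, 4, 2, 0] sum 24, len 6
add 9: [7, 3, 4, 2, 0, 9] sum 25, len 6
add 8: [3, 4, 2, 0, 9, 8] sum 26, len 6
add 8: [0, 9, 8, 8] sum 25, len 4
add 5: [8, 8, 5] sum 21, len 3
add 8: [8, 5, 8] sum 21, len 3
add 9: [5, 8, 9] sum 22, len 3
add 3: [5, 8, 9, 3] sum 25, len 4
Longest length seen: 6.

6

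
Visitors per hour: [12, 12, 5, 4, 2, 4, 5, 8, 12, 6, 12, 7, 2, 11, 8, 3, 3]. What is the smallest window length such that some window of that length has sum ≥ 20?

2

Extend right; whenever the sum reaches 20, record the length and shrink from the left:
add 12: running sum 12 < 20
end 1: [12, 12] sum 24, len 2
end 2: [12, 12, 5] sum 29, len 3
end 3: [12, 5, 4] sum 21, len 3
end 4: [12, 5, 4, 2] sum 23, len 4
end 5: [12, 5, 4, 2, 4] sum 27, len 5
end 6: [5, 4, 2, 4, 5] sum 20, len 5
end 7: [4, 2, 4, 5, 8] sum 23, len 5
end 8: [8, 12] sum 20, len 2
end 9: [8, 12, 6] sum 26, len 3
end 10: [12, 6, 12] sum 30, len 3
end 11: [6, 12, 7] sum 25, len 3
end 12: [12, 7, 2] sum 21, len 3
end 13: [7, 2, 11] sum 20, len 3
end 14: [2, 11, 8] sum 21, len 3
end 15: [11, 8, 3] sum 22, len 3
end 16: [11, 8, 3, 3] sum 25, len 4
Shortest qualifying length: 2.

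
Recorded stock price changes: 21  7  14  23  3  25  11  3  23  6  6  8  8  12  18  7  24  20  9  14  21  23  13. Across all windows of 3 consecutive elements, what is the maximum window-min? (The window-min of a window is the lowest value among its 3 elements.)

14

Each size-3 window and its min:
[21, 7, 14] → min 7
[7, 14, 23] → min 7
[14, 23, 3] → min 3
[23, 3, 25] → min 3
[3, 25, 11] → min 3
[25, 11, 3] → min 3
[11, 3, 23] → min 3
[3, 23, 6] → min 3
[23, 6, 6] → min 6
[6, 6, 8] → min 6
[6, 8, 8] → min 6
[8, 8, 12] → min 8
[8, 12, 18] → min 8
[12, 18, 7] → min 7
[18, 7, 24] → min 7
[7, 24, 20] → min 7
[24, 20, 9] → min 9
[20, 9, 14] → min 9
[9, 14, 21] → min 9
[14, 21, 23] → min 14
[21, 23, 13] → min 13
Maximum of these is 14.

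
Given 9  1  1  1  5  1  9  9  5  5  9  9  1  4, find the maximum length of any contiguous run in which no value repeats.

[9] len 1
[9, 1] len 2
[1] len 1
[1] len 1
[1, 5] len 2
[5, 1] len 2
[5, 1, 9] len 3
[9] len 1
[9, 5] len 2
[5] len 1
[5, 9] len 2
[9] len 1
[9, 1] len 2
[9, 1, 4] len 3
Longest all-distinct length: 3.

3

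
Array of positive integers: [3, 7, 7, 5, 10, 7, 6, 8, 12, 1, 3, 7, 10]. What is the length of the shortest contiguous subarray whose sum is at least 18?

2

add 3: running sum 3 < 18
add 7: running sum 10 < 18
add 7: running sum 17 < 18
end 3: [7, 7, 5] sum 19, len 3
end 4: [7, 5, 10] sum 22, len 3
end 5: [5, 10, 7] sum 22, len 3
end 6: [10, 7, 6] sum 23, len 3
end 7: [7, 6, 8] sum 21, len 3
end 8: [8, 12] sum 20, len 2
end 9: [8, 12, 1] sum 21, len 3
end 10: [8, 12, 1, 3] sum 24, len 4
end 11: [12, 1, 3, 7] sum 23, len 4
end 12: [3, 7, 10] sum 20, len 3
Shortest qualifying length: 2.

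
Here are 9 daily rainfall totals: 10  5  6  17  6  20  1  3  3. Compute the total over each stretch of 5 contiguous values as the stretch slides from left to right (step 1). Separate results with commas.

44, 54, 50, 47, 33

[10, 5, 6, 17, 6] → sum 44
[5, 6, 17, 6, 20] → sum 54
[6, 17, 6, 20, 1] → sum 50
[17, 6, 20, 1, 3] → sum 47
[6, 20, 1, 3, 3] → sum 33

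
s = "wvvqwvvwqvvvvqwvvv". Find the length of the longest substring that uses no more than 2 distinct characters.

add w: window [w] (1 distinct), len 1
add v: window [w, v] (2 distinct), len 2
add v: window [w, v, v] (2 distinct), len 3
add q: window [v, v, q] (2 distinct), len 3
add w: window [q, w] (2 distinct), len 2
add v: window [w, v] (2 distinct), len 2
add v: window [w, v, v] (2 distinct), len 3
add w: window [w, v, v, w] (2 distinct), len 4
add q: window [w, q] (2 distinct), len 2
add v: window [q, v] (2 distinct), len 2
add v: window [q, v, v] (2 distinct), len 3
add v: window [q, v, v, v] (2 distinct), len 4
add v: window [q, v, v, v, v] (2 distinct), len 5
add q: window [q, v, v, v, v, q] (2 distinct), len 6
add w: window [q, w] (2 distinct), len 2
add v: window [w, v] (2 distinct), len 2
add v: window [w, v, v] (2 distinct), len 3
add v: window [w, v, v, v] (2 distinct), len 4
Longest length with ≤2 distinct: 6.

6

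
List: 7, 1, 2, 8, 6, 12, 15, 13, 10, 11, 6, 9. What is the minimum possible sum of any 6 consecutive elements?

Each size-6 window and its sum:
[7, 1, 2, 8, 6, 12] → sum 36
[1, 2, 8, 6, 12, 15] → sum 44
[2, 8, 6, 12, 15, 13] → sum 56
[8, 6, 12, 15, 13, 10] → sum 64
[6, 12, 15, 13, 10, 11] → sum 67
[12, 15, 13, 10, 11, 6] → sum 67
[15, 13, 10, 11, 6, 9] → sum 64
Minimum of these is 36.

36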